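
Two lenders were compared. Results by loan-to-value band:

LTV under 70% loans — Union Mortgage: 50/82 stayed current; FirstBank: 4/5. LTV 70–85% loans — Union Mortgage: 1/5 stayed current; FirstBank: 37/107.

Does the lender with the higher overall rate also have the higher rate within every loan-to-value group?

No

LTV under 70%: Union Mortgage 50/82 = 61.0%, FirstBank 4/5 = 80.0% → FirstBank
LTV 70–85%: Union Mortgage 1/5 = 20.0%, FirstBank 37/107 = 34.6% → FirstBank
Overall: Union Mortgage 51/87 = 58.6%, FirstBank 41/112 = 36.6% → Union Mortgage
FirstBank wins each loan-to-value group but Union Mortgage wins overall — the comparison reverses. FirstBank's loans skew toward LTV 70–85%, which has a lower base rate.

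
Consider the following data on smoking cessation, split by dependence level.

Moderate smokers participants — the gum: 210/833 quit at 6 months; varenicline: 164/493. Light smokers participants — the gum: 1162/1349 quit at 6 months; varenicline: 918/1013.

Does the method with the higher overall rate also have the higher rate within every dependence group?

Moderate smokers: the gum 210/833 = 25.2%, varenicline 164/493 = 33.3% → varenicline
Light smokers: the gum 1162/1349 = 86.1%, varenicline 918/1013 = 90.6% → varenicline
Overall: the gum 1372/2182 = 62.9%, varenicline 1082/1506 = 71.8% → varenicline
Varenicline wins overall and in every dependence group — no reversal.

Yes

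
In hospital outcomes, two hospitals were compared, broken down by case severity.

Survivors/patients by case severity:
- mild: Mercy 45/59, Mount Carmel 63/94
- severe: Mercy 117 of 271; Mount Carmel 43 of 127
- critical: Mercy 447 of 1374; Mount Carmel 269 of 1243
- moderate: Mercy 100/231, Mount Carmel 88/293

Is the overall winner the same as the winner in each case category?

Mild: Mercy 45/59 = 76.3%, Mount Carmel 63/94 = 67.0% → Mercy
Severe: Mercy 117/271 = 43.2%, Mount Carmel 43/127 = 33.9% → Mercy
Critical: Mercy 447/1374 = 32.5%, Mount Carmel 269/1243 = 21.6% → Mercy
Moderate: Mercy 100/231 = 43.3%, Mount Carmel 88/293 = 30.0% → Mercy
Overall: Mercy 709/1935 = 36.6%, Mount Carmel 463/1757 = 26.4% → Mercy
Mercy wins overall and in every case group — no reversal.

Yes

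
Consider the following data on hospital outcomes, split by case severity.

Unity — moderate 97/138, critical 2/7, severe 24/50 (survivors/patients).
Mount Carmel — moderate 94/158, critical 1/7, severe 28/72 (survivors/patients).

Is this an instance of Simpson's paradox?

Moderate: Unity 97/138 = 70.3%, Mount Carmel 94/158 = 59.5% → Unity
Critical: Unity 2/7 = 28.6%, Mount Carmel 1/7 = 14.3% → Unity
Severe: Unity 24/50 = 48.0%, Mount Carmel 28/72 = 38.9% → Unity
Overall: Unity 123/195 = 63.1%, Mount Carmel 123/237 = 51.9% → Unity
Unity wins overall and in every case group — no reversal.

No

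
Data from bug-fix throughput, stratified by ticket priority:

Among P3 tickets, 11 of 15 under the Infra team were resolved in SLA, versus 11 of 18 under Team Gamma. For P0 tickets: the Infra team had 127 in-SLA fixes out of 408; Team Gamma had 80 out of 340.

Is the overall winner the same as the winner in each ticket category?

Yes

P3: the Infra team 11/15 = 73.3%, Team Gamma 11/18 = 61.1% → the Infra team
P0: the Infra team 127/408 = 31.1%, Team Gamma 80/340 = 23.5% → the Infra team
Overall: the Infra team 138/423 = 32.6%, Team Gamma 91/358 = 25.4% → the Infra team
The Infra team wins overall and in every ticket group — no reversal.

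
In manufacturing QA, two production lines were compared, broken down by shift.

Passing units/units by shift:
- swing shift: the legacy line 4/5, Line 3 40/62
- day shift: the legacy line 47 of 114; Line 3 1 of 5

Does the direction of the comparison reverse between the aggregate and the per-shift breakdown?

Yes

Swing shift: the legacy line 4/5 = 80.0%, Line 3 40/62 = 64.5% → the legacy line
Day shift: the legacy line 47/114 = 41.2%, Line 3 1/5 = 20.0% → the legacy line
Overall: the legacy line 51/119 = 42.9%, Line 3 41/67 = 61.2% → Line 3
The legacy line wins each shift group but Line 3 wins overall — the comparison reverses. The legacy line's units skew toward day shift, which has a lower base rate.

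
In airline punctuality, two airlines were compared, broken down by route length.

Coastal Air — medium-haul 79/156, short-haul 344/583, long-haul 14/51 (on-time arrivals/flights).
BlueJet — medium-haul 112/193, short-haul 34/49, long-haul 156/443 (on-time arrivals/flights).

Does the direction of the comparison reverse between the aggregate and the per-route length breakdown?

Medium-haul: Coastal Air 79/156 = 50.6%, BlueJet 112/193 = 58.0% → BlueJet
Short-haul: Coastal Air 344/583 = 59.0%, BlueJet 34/49 = 69.4% → BlueJet
Long-haul: Coastal Air 14/51 = 27.5%, BlueJet 156/443 = 35.2% → BlueJet
Overall: Coastal Air 437/790 = 55.3%, BlueJet 302/685 = 44.1% → Coastal Air
BlueJet wins each route group but Coastal Air wins overall — the comparison reverses. BlueJet's flights skew toward long-haul, which has a lower base rate.

Yes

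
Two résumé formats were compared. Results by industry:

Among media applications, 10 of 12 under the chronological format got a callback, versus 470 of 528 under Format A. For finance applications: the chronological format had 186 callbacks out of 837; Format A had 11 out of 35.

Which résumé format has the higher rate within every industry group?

Media: the chronological format 10/12 = 83.3%, Format A 470/528 = 89.0% → Format A
Finance: the chronological format 186/837 = 22.2%, Format A 11/35 = 31.4% → Format A
Format A has the higher rate in both groups.

Format A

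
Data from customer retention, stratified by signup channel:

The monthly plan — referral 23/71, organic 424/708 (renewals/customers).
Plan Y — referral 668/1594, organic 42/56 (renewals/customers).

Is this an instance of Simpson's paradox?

Yes

Referral: the monthly plan 23/71 = 32.4%, Plan Y 668/1594 = 41.9% → Plan Y
Organic: the monthly plan 424/708 = 59.9%, Plan Y 42/56 = 75.0% → Plan Y
Overall: the monthly plan 447/779 = 57.4%, Plan Y 710/1650 = 43.0% → the monthly plan
Plan Y wins each signup group but the monthly plan wins overall — the comparison reverses. Plan Y's customers skew toward referral, which has a lower base rate.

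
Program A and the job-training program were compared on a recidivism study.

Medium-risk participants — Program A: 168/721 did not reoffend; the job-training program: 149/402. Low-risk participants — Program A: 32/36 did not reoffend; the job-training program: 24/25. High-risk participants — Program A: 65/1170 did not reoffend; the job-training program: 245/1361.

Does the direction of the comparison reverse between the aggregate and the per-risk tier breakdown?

Medium-risk: Program A 168/721 = 23.3%, the job-training program 149/402 = 37.1% → the job-training program
Low-risk: Program A 32/36 = 88.9%, the job-training program 24/25 = 96.0% → the job-training program
High-risk: Program A 65/1170 = 5.6%, the job-training program 245/1361 = 18.0% → the job-training program
Overall: Program A 265/1927 = 13.8%, the job-training program 418/1788 = 23.4% → the job-training program
The job-training program wins overall and in every risk group — no reversal.

No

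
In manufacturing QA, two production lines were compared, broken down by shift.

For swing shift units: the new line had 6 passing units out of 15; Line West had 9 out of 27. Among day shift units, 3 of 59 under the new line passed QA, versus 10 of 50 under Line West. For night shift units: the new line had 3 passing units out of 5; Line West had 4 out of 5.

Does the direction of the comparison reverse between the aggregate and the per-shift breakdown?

No

Swing shift: the new line 6/15 = 40.0%, Line West 9/27 = 33.3% → the new line
Day shift: the new line 3/59 = 5.1%, Line West 10/50 = 20.0% → Line West
Night shift: the new line 3/5 = 60.0%, Line West 4/5 = 80.0% → Line West
Overall: the new line 12/79 = 15.2%, Line West 23/82 = 28.0% → Line West
Neither sweeps: the new line wins 1 of 3 groups, Line West wins 2. Line West wins overall but not every group — no Simpson reversal.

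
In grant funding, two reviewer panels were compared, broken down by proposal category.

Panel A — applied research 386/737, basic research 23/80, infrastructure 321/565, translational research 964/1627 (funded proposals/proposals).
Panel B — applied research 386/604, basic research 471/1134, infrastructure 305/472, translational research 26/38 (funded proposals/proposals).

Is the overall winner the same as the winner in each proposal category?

No

Applied research: Panel A 386/737 = 52.4%, Panel B 386/604 = 63.9% → Panel B
Basic research: Panel A 23/80 = 28.8%, Panel B 471/1134 = 41.5% → Panel B
Infrastructure: Panel A 321/565 = 56.8%, Panel B 305/472 = 64.6% → Panel B
Translational research: Panel A 964/1627 = 59.3%, Panel B 26/38 = 68.4% → Panel B
Overall: Panel A 1694/3009 = 56.3%, Panel B 1188/2248 = 52.8% → Panel A
Panel B wins each proposal group but Panel A wins overall — the comparison reverses. Panel B's proposals skew toward basic research, which has a lower base rate.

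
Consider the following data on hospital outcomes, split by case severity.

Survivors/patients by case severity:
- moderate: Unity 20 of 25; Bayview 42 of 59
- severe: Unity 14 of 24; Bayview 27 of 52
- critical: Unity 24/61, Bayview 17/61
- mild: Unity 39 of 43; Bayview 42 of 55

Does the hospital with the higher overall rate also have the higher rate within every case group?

Moderate: Unity 20/25 = 80.0%, Bayview 42/59 = 71.2% → Unity
Severe: Unity 14/24 = 58.3%, Bayview 27/52 = 51.9% → Unity
Critical: Unity 24/61 = 39.3%, Bayview 17/61 = 27.9% → Unity
Mild: Unity 39/43 = 90.7%, Bayview 42/55 = 76.4% → Unity
Overall: Unity 97/153 = 63.4%, Bayview 128/227 = 56.4% → Unity
Unity wins overall and in every case group — no reversal.

Yes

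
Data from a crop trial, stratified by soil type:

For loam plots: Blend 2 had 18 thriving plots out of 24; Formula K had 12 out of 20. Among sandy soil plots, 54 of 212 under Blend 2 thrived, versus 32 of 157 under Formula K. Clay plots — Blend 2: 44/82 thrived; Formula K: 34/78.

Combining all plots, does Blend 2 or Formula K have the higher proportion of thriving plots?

Loam: Blend 2 18/24 = 75.0%, Formula K 12/20 = 60.0% → Blend 2
Sandy soil: Blend 2 54/212 = 25.5%, Formula K 32/157 = 20.4% → Blend 2
Clay: Blend 2 44/82 = 53.7%, Formula K 34/78 = 43.6% → Blend 2
Overall: Blend 2 116/318 = 36.5%, Formula K 78/255 = 30.6% → Blend 2

Blend 2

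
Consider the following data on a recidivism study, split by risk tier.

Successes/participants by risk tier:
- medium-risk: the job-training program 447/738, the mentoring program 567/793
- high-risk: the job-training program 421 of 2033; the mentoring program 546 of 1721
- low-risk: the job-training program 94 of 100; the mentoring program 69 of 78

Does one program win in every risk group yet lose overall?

No

Medium-risk: the job-training program 447/738 = 60.6%, the mentoring program 567/793 = 71.5% → the mentoring program
High-risk: the job-training program 421/2033 = 20.7%, the mentoring program 546/1721 = 31.7% → the mentoring program
Low-risk: the job-training program 94/100 = 94.0%, the mentoring program 69/78 = 88.5% → the job-training program
Overall: the job-training program 962/2871 = 33.5%, the mentoring program 1182/2592 = 45.6% → the mentoring program
Neither sweeps: the job-training program wins 1 of 3 groups, the mentoring program wins 2. The mentoring program wins overall but not every group — no Simpson reversal.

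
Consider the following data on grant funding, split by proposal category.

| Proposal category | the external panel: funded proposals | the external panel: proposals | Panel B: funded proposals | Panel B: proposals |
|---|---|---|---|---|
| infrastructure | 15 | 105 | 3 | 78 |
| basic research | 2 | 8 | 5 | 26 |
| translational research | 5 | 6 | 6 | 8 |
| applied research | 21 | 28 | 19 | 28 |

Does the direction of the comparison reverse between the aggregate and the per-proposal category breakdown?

Infrastructure: the external panel 15/105 = 14.3%, Panel B 3/78 = 3.8% → the external panel
Basic research: the external panel 2/8 = 25.0%, Panel B 5/26 = 19.2% → the external panel
Translational research: the external panel 5/6 = 83.3%, Panel B 6/8 = 75.0% → the external panel
Applied research: the external panel 21/28 = 75.0%, Panel B 19/28 = 67.9% → the external panel
Overall: the external panel 43/147 = 29.3%, Panel B 33/140 = 23.6% → the external panel
The external panel wins overall and in every proposal group — no reversal.

No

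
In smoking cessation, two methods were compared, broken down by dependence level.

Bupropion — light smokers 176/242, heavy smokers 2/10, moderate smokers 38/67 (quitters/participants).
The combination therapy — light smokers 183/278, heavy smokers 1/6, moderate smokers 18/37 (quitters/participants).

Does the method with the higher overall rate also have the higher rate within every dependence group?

Yes

Light smokers: bupropion 176/242 = 72.7%, the combination therapy 183/278 = 65.8% → bupropion
Heavy smokers: bupropion 2/10 = 20.0%, the combination therapy 1/6 = 16.7% → bupropion
Moderate smokers: bupropion 38/67 = 56.7%, the combination therapy 18/37 = 48.6% → bupropion
Overall: bupropion 216/319 = 67.7%, the combination therapy 202/321 = 62.9% → bupropion
Bupropion wins overall and in every dependence group — no reversal.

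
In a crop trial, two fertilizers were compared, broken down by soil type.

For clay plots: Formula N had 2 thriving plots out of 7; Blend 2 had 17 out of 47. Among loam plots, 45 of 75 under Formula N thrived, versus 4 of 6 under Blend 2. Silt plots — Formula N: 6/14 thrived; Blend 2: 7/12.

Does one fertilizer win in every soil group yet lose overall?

Clay: Formula N 2/7 = 28.6%, Blend 2 17/47 = 36.2% → Blend 2
Loam: Formula N 45/75 = 60.0%, Blend 2 4/6 = 66.7% → Blend 2
Silt: Formula N 6/14 = 42.9%, Blend 2 7/12 = 58.3% → Blend 2
Overall: Formula N 53/96 = 55.2%, Blend 2 28/65 = 43.1% → Formula N
Blend 2 wins each soil group but Formula N wins overall — the comparison reverses. Blend 2's plots skew toward clay, which has a lower base rate.

Yes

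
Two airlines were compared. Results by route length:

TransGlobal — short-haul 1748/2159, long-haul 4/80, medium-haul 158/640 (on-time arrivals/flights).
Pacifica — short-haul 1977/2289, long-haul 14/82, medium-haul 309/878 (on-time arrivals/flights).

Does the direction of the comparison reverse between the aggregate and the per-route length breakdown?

No

Short-haul: TransGlobal 1748/2159 = 81.0%, Pacifica 1977/2289 = 86.4% → Pacifica
Long-haul: TransGlobal 4/80 = 5.0%, Pacifica 14/82 = 17.1% → Pacifica
Medium-haul: TransGlobal 158/640 = 24.7%, Pacifica 309/878 = 35.2% → Pacifica
Overall: TransGlobal 1910/2879 = 66.3%, Pacifica 2300/3249 = 70.8% → Pacifica
Pacifica wins overall and in every route group — no reversal.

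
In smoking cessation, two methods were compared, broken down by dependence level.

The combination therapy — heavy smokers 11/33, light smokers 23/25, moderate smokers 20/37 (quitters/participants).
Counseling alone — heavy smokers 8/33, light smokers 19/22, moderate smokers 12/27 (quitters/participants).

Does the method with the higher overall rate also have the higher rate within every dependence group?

Heavy smokers: the combination therapy 11/33 = 33.3%, counseling alone 8/33 = 24.2% → the combination therapy
Light smokers: the combination therapy 23/25 = 92.0%, counseling alone 19/22 = 86.4% → the combination therapy
Moderate smokers: the combination therapy 20/37 = 54.1%, counseling alone 12/27 = 44.4% → the combination therapy
Overall: the combination therapy 54/95 = 56.8%, counseling alone 39/82 = 47.6% → the combination therapy
The combination therapy wins overall and in every dependence group — no reversal.

Yes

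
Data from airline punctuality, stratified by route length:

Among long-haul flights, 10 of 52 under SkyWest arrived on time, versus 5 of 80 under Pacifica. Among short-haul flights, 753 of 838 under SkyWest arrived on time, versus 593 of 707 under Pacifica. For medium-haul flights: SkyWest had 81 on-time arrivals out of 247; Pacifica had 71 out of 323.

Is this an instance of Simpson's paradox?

Long-haul: SkyWest 10/52 = 19.2%, Pacifica 5/80 = 6.2% → SkyWest
Short-haul: SkyWest 753/838 = 89.9%, Pacifica 593/707 = 83.9% → SkyWest
Medium-haul: SkyWest 81/247 = 32.8%, Pacifica 71/323 = 22.0% → SkyWest
Overall: SkyWest 844/1137 = 74.2%, Pacifica 669/1110 = 60.3% → SkyWest
SkyWest wins overall and in every route group — no reversal.

No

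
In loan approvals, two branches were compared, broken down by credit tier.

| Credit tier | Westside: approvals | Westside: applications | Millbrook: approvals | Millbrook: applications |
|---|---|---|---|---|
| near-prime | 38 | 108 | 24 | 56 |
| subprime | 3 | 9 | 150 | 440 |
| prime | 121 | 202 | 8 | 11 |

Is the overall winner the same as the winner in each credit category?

No

Near-prime: Westside 38/108 = 35.2%, Millbrook 24/56 = 42.9% → Millbrook
Subprime: Westside 3/9 = 33.3%, Millbrook 150/440 = 34.1% → Millbrook
Prime: Westside 121/202 = 59.9%, Millbrook 8/11 = 72.7% → Millbrook
Overall: Westside 162/319 = 50.8%, Millbrook 182/507 = 35.9% → Westside
Millbrook wins each credit group but Westside wins overall — the comparison reverses. Millbrook's applications skew toward subprime, which has a lower base rate.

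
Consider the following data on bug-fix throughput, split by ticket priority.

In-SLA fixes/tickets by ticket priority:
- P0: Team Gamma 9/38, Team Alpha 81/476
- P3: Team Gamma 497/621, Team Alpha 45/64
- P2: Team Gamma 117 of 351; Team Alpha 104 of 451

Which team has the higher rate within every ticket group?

Team Gamma

P0: Team Gamma 9/38 = 23.7%, Team Alpha 81/476 = 17.0% → Team Gamma
P3: Team Gamma 497/621 = 80.0%, Team Alpha 45/64 = 70.3% → Team Gamma
P2: Team Gamma 117/351 = 33.3%, Team Alpha 104/451 = 23.1% → Team Gamma
Team Gamma has the higher rate in all 3 groups.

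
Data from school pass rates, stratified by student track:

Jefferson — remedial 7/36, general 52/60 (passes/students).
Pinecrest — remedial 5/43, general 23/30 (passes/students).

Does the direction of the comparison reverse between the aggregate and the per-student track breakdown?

Remedial: Jefferson 7/36 = 19.4%, Pinecrest 5/43 = 11.6% → Jefferson
General: Jefferson 52/60 = 86.7%, Pinecrest 23/30 = 76.7% → Jefferson
Overall: Jefferson 59/96 = 61.5%, Pinecrest 28/73 = 38.4% → Jefferson
Jefferson wins overall and in every student group — no reversal.

No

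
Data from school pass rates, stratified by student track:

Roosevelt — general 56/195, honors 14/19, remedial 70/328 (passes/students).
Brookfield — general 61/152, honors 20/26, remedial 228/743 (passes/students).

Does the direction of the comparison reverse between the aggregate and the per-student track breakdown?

General: Roosevelt 56/195 = 28.7%, Brookfield 61/152 = 40.1% → Brookfield
Honors: Roosevelt 14/19 = 73.7%, Brookfield 20/26 = 76.9% → Brookfield
Remedial: Roosevelt 70/328 = 21.3%, Brookfield 228/743 = 30.7% → Brookfield
Overall: Roosevelt 140/542 = 25.8%, Brookfield 309/921 = 33.6% → Brookfield
Brookfield wins overall and in every student group — no reversal.

No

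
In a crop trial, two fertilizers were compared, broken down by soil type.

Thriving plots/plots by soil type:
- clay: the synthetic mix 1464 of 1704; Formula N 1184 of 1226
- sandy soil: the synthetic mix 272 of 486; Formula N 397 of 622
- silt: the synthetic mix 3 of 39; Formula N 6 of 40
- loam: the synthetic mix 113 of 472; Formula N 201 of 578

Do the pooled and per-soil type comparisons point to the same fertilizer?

Clay: the synthetic mix 1464/1704 = 85.9%, Formula N 1184/1226 = 96.6% → Formula N
Sandy soil: the synthetic mix 272/486 = 56.0%, Formula N 397/622 = 63.8% → Formula N
Silt: the synthetic mix 3/39 = 7.7%, Formula N 6/40 = 15.0% → Formula N
Loam: the synthetic mix 113/472 = 23.9%, Formula N 201/578 = 34.8% → Formula N
Overall: the synthetic mix 1852/2701 = 68.6%, Formula N 1788/2466 = 72.5% → Formula N
Formula N wins overall and in every soil group — no reversal.

Yes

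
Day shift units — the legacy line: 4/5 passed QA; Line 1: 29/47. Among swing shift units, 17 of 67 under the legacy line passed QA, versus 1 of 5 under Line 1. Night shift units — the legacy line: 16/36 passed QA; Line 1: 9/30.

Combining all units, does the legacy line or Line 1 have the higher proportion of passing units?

Line 1

Day shift: the legacy line 4/5 = 80.0%, Line 1 29/47 = 61.7% → the legacy line
Swing shift: the legacy line 17/67 = 25.4%, Line 1 1/5 = 20.0% → the legacy line
Night shift: the legacy line 16/36 = 44.4%, Line 1 9/30 = 30.0% → the legacy line
Overall: the legacy line 37/108 = 34.3%, Line 1 39/82 = 47.6% → Line 1
(The legacy line wins every shift group but Line 1 wins overall — the legacy line's units skew toward the low-rate swing shift group.)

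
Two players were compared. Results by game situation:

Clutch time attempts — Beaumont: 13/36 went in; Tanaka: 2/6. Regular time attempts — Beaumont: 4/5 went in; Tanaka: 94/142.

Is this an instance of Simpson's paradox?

Yes

Clutch time: Beaumont 13/36 = 36.1%, Tanaka 2/6 = 33.3% → Beaumont
Regular time: Beaumont 4/5 = 80.0%, Tanaka 94/142 = 66.2% → Beaumont
Overall: Beaumont 17/41 = 41.5%, Tanaka 96/148 = 64.9% → Tanaka
Beaumont wins each game group but Tanaka wins overall — the comparison reverses. Beaumont's attempts skew toward clutch time, which has a lower base rate.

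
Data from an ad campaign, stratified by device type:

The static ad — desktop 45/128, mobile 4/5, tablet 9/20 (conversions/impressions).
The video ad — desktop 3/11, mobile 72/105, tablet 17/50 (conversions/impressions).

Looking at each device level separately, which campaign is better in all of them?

the static ad

Desktop: the static ad 45/128 = 35.2%, the video ad 3/11 = 27.3% → the static ad
Mobile: the static ad 4/5 = 80.0%, the video ad 72/105 = 68.6% → the static ad
Tablet: the static ad 9/20 = 45.0%, the video ad 17/50 = 34.0% → the static ad
The static ad has the higher rate in all 3 groups.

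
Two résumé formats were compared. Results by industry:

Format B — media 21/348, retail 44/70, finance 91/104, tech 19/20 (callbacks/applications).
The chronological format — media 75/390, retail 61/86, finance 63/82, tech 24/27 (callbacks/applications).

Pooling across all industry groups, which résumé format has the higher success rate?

the chronological format

Media: Format B 21/348 = 6.0%, the chronological format 75/390 = 19.2% → the chronological format
Retail: Format B 44/70 = 62.9%, the chronological format 61/86 = 70.9% → the chronological format
Finance: Format B 91/104 = 87.5%, the chronological format 63/82 = 76.8% → Format B
Tech: Format B 19/20 = 95.0%, the chronological format 24/27 = 88.9% → Format B
Overall: Format B 175/542 = 32.3%, the chronological format 223/585 = 38.1% → the chronological format
(Neither sweeps every industry group, but the chronological format has the higher pooled rate.)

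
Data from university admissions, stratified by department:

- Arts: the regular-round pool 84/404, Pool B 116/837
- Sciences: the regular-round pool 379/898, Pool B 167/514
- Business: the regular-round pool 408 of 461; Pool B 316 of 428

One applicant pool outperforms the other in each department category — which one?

the regular-round pool

Arts: the regular-round pool 84/404 = 20.8%, Pool B 116/837 = 13.9% → the regular-round pool
Sciences: the regular-round pool 379/898 = 42.2%, Pool B 167/514 = 32.5% → the regular-round pool
Business: the regular-round pool 408/461 = 88.5%, Pool B 316/428 = 73.8% → the regular-round pool
The regular-round pool has the higher rate in all 3 groups.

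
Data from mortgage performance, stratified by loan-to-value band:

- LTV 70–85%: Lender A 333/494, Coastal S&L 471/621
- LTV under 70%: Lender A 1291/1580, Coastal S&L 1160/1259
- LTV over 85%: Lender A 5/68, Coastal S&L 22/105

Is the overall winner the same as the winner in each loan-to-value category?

LTV 70–85%: Lender A 333/494 = 67.4%, Coastal S&L 471/621 = 75.8% → Coastal S&L
LTV under 70%: Lender A 1291/1580 = 81.7%, Coastal S&L 1160/1259 = 92.1% → Coastal S&L
LTV over 85%: Lender A 5/68 = 7.4%, Coastal S&L 22/105 = 21.0% → Coastal S&L
Overall: Lender A 1629/2142 = 76.1%, Coastal S&L 1653/1985 = 83.3% → Coastal S&L
Coastal S&L wins overall and in every loan-to-value group — no reversal.

Yes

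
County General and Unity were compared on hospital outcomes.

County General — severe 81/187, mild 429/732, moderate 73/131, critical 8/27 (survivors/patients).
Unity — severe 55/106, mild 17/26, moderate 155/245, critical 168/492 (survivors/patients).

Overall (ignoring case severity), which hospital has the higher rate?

Severe: County General 81/187 = 43.3%, Unity 55/106 = 51.9% → Unity
Mild: County General 429/732 = 58.6%, Unity 17/26 = 65.4% → Unity
Moderate: County General 73/131 = 55.7%, Unity 155/245 = 63.3% → Unity
Critical: County General 8/27 = 29.6%, Unity 168/492 = 34.1% → Unity
Overall: County General 591/1077 = 54.9%, Unity 395/869 = 45.5% → County General
(Unity wins every case group but County General wins overall — Unity's patients skew toward the low-rate critical group.)

County General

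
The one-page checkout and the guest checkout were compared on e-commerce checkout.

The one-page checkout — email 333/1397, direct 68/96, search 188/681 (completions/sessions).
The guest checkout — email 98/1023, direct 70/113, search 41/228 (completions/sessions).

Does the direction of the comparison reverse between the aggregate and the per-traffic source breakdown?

No

Email: the one-page checkout 333/1397 = 23.8%, the guest checkout 98/1023 = 9.6% → the one-page checkout
Direct: the one-page checkout 68/96 = 70.8%, the guest checkout 70/113 = 61.9% → the one-page checkout
Search: the one-page checkout 188/681 = 27.6%, the guest checkout 41/228 = 18.0% → the one-page checkout
Overall: the one-page checkout 589/2174 = 27.1%, the guest checkout 209/1364 = 15.3% → the one-page checkout
The one-page checkout wins overall and in every traffic group — no reversal.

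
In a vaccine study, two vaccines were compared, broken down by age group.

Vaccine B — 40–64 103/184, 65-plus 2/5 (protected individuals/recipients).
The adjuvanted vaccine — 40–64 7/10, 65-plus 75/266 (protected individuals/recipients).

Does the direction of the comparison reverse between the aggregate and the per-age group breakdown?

40–64: Vaccine B 103/184 = 56.0%, the adjuvanted vaccine 7/10 = 70.0% → the adjuvanted vaccine
65-plus: Vaccine B 2/5 = 40.0%, the adjuvanted vaccine 75/266 = 28.2% → Vaccine B
Overall: Vaccine B 105/189 = 55.6%, the adjuvanted vaccine 82/276 = 29.7% → Vaccine B
Neither sweeps: Vaccine B wins 1 of 2 groups, the adjuvanted vaccine wins 1. Vaccine B wins overall but not every group — no Simpson reversal.

No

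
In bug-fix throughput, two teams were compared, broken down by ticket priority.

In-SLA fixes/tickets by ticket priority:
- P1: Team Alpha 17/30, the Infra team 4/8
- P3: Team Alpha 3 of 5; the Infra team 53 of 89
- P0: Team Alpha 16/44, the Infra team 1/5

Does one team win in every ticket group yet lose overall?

Yes

P1: Team Alpha 17/30 = 56.7%, the Infra team 4/8 = 50.0% → Team Alpha
P3: Team Alpha 3/5 = 60.0%, the Infra team 53/89 = 59.6% → Team Alpha
P0: Team Alpha 16/44 = 36.4%, the Infra team 1/5 = 20.0% → Team Alpha
Overall: Team Alpha 36/79 = 45.6%, the Infra team 58/102 = 56.9% → the Infra team
Team Alpha wins each ticket group but the Infra team wins overall — the comparison reverses. Team Alpha's tickets skew toward P0, which has a lower base rate.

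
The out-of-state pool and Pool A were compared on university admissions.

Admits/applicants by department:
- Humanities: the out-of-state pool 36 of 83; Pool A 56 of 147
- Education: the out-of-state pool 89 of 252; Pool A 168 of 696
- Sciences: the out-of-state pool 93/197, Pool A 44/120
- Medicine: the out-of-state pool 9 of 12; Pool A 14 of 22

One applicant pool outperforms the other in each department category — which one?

Humanities: the out-of-state pool 36/83 = 43.4%, Pool A 56/147 = 38.1% → the out-of-state pool
Education: the out-of-state pool 89/252 = 35.3%, Pool A 168/696 = 24.1% → the out-of-state pool
Sciences: the out-of-state pool 93/197 = 47.2%, Pool A 44/120 = 36.7% → the out-of-state pool
Medicine: the out-of-state pool 9/12 = 75.0%, Pool A 14/22 = 63.6% → the out-of-state pool
The out-of-state pool has the higher rate in all 4 groups.

the out-of-state pool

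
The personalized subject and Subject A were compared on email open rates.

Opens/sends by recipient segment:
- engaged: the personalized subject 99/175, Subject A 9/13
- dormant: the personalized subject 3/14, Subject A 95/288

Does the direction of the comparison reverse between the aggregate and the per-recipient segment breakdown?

Yes

Engaged: the personalized subject 99/175 = 56.6%, Subject A 9/13 = 69.2% → Subject A
Dormant: the personalized subject 3/14 = 21.4%, Subject A 95/288 = 33.0% → Subject A
Overall: the personalized subject 102/189 = 54.0%, Subject A 104/301 = 34.6% → the personalized subject
Subject A wins each recipient group but the personalized subject wins overall — the comparison reverses. Subject A's sends skew toward dormant, which has a lower base rate.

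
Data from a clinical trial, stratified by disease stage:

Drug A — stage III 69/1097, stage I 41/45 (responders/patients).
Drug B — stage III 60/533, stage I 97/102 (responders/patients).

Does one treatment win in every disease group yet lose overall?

No

Stage III: Drug A 69/1097 = 6.3%, Drug B 60/533 = 11.3% → Drug B
Stage I: Drug A 41/45 = 91.1%, Drug B 97/102 = 95.1% → Drug B
Overall: Drug A 110/1142 = 9.6%, Drug B 157/635 = 24.7% → Drug B
Drug B wins overall and in every disease group — no reversal.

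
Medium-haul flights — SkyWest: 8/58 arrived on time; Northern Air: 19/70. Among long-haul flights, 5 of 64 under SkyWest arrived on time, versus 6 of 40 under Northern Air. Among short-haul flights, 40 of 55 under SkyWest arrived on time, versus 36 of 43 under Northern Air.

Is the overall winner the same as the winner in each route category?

Medium-haul: SkyWest 8/58 = 13.8%, Northern Air 19/70 = 27.1% → Northern Air
Long-haul: SkyWest 5/64 = 7.8%, Northern Air 6/40 = 15.0% → Northern Air
Short-haul: SkyWest 40/55 = 72.7%, Northern Air 36/43 = 83.7% → Northern Air
Overall: SkyWest 53/177 = 29.9%, Northern Air 61/153 = 39.9% → Northern Air
Northern Air wins overall and in every route group — no reversal.

Yes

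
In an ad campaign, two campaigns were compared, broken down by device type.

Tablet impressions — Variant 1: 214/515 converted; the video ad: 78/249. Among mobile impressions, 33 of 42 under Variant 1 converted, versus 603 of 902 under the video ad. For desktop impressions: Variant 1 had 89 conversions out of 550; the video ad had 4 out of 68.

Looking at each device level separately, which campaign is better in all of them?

Tablet: Variant 1 214/515 = 41.6%, the video ad 78/249 = 31.3% → Variant 1
Mobile: Variant 1 33/42 = 78.6%, the video ad 603/902 = 66.9% → Variant 1
Desktop: Variant 1 89/550 = 16.2%, the video ad 4/68 = 5.9% → Variant 1
Variant 1 has the higher rate in all 3 groups.

Variant 1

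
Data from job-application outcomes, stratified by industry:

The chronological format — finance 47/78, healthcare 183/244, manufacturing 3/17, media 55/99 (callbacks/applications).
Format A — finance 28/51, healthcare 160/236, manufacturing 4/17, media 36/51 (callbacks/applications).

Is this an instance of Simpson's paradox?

Finance: the chronological format 47/78 = 60.3%, Format A 28/51 = 54.9% → the chronological format
Healthcare: the chronological format 183/244 = 75.0%, Format A 160/236 = 67.8% → the chronological format
Manufacturing: the chronological format 3/17 = 17.6%, Format A 4/17 = 23.5% → Format A
Media: the chronological format 55/99 = 55.6%, Format A 36/51 = 70.6% → Format A
Overall: the chronological format 288/438 = 65.8%, Format A 228/355 = 64.2% → the chronological format
Neither sweeps: the chronological format wins 2 of 4 groups, Format A wins 2. The chronological format wins overall but not every group — no Simpson reversal.

No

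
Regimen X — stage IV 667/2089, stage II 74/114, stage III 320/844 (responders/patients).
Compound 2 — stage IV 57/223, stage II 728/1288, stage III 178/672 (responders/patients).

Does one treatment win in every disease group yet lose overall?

Yes

Stage IV: Regimen X 667/2089 = 31.9%, Compound 2 57/223 = 25.6% → Regimen X
Stage II: Regimen X 74/114 = 64.9%, Compound 2 728/1288 = 56.5% → Regimen X
Stage III: Regimen X 320/844 = 37.9%, Compound 2 178/672 = 26.5% → Regimen X
Overall: Regimen X 1061/3047 = 34.8%, Compound 2 963/2183 = 44.1% → Compound 2
Regimen X wins each disease group but Compound 2 wins overall — the comparison reverses. Regimen X's patients skew toward stage IV, which has a lower base rate.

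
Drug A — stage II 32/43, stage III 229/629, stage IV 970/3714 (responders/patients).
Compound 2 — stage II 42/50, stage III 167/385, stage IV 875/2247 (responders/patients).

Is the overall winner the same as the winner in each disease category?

Yes

Stage II: Drug A 32/43 = 74.4%, Compound 2 42/50 = 84.0% → Compound 2
Stage III: Drug A 229/629 = 36.4%, Compound 2 167/385 = 43.4% → Compound 2
Stage IV: Drug A 970/3714 = 26.1%, Compound 2 875/2247 = 38.9% → Compound 2
Overall: Drug A 1231/4386 = 28.1%, Compound 2 1084/2682 = 40.4% → Compound 2
Compound 2 wins overall and in every disease group — no reversal.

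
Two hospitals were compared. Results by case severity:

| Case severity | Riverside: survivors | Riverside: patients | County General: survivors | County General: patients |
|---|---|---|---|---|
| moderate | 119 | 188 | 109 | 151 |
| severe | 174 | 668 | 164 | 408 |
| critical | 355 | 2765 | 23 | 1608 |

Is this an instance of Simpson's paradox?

No

Moderate: Riverside 119/188 = 63.3%, County General 109/151 = 72.2% → County General
Severe: Riverside 174/668 = 26.0%, County General 164/408 = 40.2% → County General
Critical: Riverside 355/2765 = 12.8%, County General 23/1608 = 1.4% → Riverside
Overall: Riverside 648/3621 = 17.9%, County General 296/2167 = 13.7% → Riverside
Neither sweeps: Riverside wins 1 of 3 groups, County General wins 2. Riverside wins overall but not every group — no Simpson reversal.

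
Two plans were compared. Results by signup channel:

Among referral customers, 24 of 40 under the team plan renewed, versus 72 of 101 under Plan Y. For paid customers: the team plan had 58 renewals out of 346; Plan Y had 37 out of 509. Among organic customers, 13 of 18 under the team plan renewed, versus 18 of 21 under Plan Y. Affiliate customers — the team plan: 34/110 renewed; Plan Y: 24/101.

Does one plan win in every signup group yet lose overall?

No

Referral: the team plan 24/40 = 60.0%, Plan Y 72/101 = 71.3% → Plan Y
Paid: the team plan 58/346 = 16.8%, Plan Y 37/509 = 7.3% → the team plan
Organic: the team plan 13/18 = 72.2%, Plan Y 18/21 = 85.7% → Plan Y
Affiliate: the team plan 34/110 = 30.9%, Plan Y 24/101 = 23.8% → the team plan
Overall: the team plan 129/514 = 25.1%, Plan Y 151/732 = 20.6% → the team plan
Neither sweeps: the team plan wins 2 of 4 groups, Plan Y wins 2. The team plan wins overall but not every group — no Simpson reversal.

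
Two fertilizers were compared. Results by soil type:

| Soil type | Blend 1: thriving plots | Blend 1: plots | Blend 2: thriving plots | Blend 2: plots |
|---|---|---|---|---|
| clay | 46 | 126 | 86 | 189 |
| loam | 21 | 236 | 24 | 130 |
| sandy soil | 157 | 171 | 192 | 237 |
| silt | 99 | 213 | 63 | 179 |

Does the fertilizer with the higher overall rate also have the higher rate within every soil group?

Clay: Blend 1 46/126 = 36.5%, Blend 2 86/189 = 45.5% → Blend 2
Loam: Blend 1 21/236 = 8.9%, Blend 2 24/130 = 18.5% → Blend 2
Sandy soil: Blend 1 157/171 = 91.8%, Blend 2 192/237 = 81.0% → Blend 1
Silt: Blend 1 99/213 = 46.5%, Blend 2 63/179 = 35.2% → Blend 1
Overall: Blend 1 323/746 = 43.3%, Blend 2 365/735 = 49.7% → Blend 2
Neither sweeps: Blend 1 wins 2 of 4 groups, Blend 2 wins 2. Blend 2 wins overall but not every group — no Simpson reversal.

No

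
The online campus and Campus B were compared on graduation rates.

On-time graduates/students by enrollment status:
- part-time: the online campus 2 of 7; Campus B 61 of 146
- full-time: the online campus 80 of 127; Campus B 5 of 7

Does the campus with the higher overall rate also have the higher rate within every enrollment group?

No

Part-time: the online campus 2/7 = 28.6%, Campus B 61/146 = 41.8% → Campus B
Full-time: the online campus 80/127 = 63.0%, Campus B 5/7 = 71.4% → Campus B
Overall: the online campus 82/134 = 61.2%, Campus B 66/153 = 43.1% → the online campus
Campus B wins each enrollment group but the online campus wins overall — the comparison reverses. Campus B's students skew toward part-time, which has a lower base rate.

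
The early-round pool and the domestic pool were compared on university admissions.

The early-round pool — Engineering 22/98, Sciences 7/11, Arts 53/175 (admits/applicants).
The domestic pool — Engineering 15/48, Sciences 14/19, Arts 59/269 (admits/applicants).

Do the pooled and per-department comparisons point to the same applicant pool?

No

Engineering: the early-round pool 22/98 = 22.4%, the domestic pool 15/48 = 31.2% → the domestic pool
Sciences: the early-round pool 7/11 = 63.6%, the domestic pool 14/19 = 73.7% → the domestic pool
Arts: the early-round pool 53/175 = 30.3%, the domestic pool 59/269 = 21.9% → the early-round pool
Overall: the early-round pool 82/284 = 28.9%, the domestic pool 88/336 = 26.2% → the early-round pool
Neither sweeps: the early-round pool wins 1 of 3 groups, the domestic pool wins 2. The early-round pool wins overall but not every group — no Simpson reversal.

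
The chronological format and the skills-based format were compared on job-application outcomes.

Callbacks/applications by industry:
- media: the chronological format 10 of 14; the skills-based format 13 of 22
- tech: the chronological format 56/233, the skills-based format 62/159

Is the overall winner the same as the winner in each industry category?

No

Media: the chronological format 10/14 = 71.4%, the skills-based format 13/22 = 59.1% → the chronological format
Tech: the chronological format 56/233 = 24.0%, the skills-based format 62/159 = 39.0% → the skills-based format
Overall: the chronological format 66/247 = 26.7%, the skills-based format 75/181 = 41.4% → the skills-based format
Neither sweeps: the chronological format wins 1 of 2 groups, the skills-based format wins 1. The skills-based format wins overall but not every group — no Simpson reversal.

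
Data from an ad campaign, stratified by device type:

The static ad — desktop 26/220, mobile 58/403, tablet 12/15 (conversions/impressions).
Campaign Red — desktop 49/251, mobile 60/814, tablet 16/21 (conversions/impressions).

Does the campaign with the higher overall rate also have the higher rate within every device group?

No

Desktop: the static ad 26/220 = 11.8%, Campaign Red 49/251 = 19.5% → Campaign Red
Mobile: the static ad 58/403 = 14.4%, Campaign Red 60/814 = 7.4% → the static ad
Tablet: the static ad 12/15 = 80.0%, Campaign Red 16/21 = 76.2% → the static ad
Overall: the static ad 96/638 = 15.0%, Campaign Red 125/1086 = 11.5% → the static ad
Neither sweeps: the static ad wins 2 of 3 groups, Campaign Red wins 1. The static ad wins overall but not every group — no Simpson reversal.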